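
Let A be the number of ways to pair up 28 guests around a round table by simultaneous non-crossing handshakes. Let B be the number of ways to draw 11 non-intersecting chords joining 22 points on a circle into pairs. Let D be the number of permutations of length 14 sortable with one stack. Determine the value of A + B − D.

58786

With 28 = 2·14 people, non-crossing handshake pairings are non-crossing perfect matchings on a circle, counted by C_14. So A = C_14 = 2674440.
Pairing 22 circle points by 11 non-crossing chords gives C_11 matchings. So B = C_11 = 58786.
By Knuth's characterisation, the stack-sortable permutations of length 14 are the 231-avoiders, numbering C_14. So D = C_14 = 2674440.
A + B − D = 2674440 + 58786 − 2674440 = 58786.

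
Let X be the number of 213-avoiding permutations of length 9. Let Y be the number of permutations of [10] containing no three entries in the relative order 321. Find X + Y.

Permutations of [n] avoiding any single length-3 pattern are counted by C_n; here n = 9. So X = C_9 = 4862.
Permutations of [n] avoiding any single length-3 pattern are counted by C_n; here n = 10. So Y = C_10 = 16796.
X + Y = 4862 + 16796 = 21658.

21658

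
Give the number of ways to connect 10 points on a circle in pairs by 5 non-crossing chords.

42

Non-crossing perfect matchings of 2n points on a circle are counted by C_n; with 10 points, n = 5.
C_5 = C(10,5)/6 = 252/6 = 42.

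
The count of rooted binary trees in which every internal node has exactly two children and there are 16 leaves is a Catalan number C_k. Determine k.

15

Full binary trees with 16 leaves have 16−1 = 15 internal nodes, so there are C_15 of them.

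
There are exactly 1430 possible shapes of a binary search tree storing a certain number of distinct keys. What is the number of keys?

Binary search tree shapes on n keys are counted by C_n. The Catalan number equal to 1430 is C_8.

8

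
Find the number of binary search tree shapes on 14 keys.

Rooted binary trees with 14 nodes (each child slot possibly empty) number C_14.
C_14 = C_13 · 2(2·13+1)/(13+2) = 742900 · 54/15 = 2674440.

2674440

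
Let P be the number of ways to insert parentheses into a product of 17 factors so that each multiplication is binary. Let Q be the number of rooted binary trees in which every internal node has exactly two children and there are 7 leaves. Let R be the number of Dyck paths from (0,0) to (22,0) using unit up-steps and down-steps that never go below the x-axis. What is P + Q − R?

35299016

Ways to associate a product of 17 factors correspond to binary trees on 17 leaves, so the count is C_16. So P = C_16 = 35357670.
A full binary tree with L leaves has L−1 internal nodes and is counted by C_{L−1}; L = 7 gives C_6. So Q = C_6 = 132.
Dyck paths of semilength n (length 2n) are counted by C_n; here n = 11. So R = C_11 = 58786.
P + Q − R = 35357670 + 132 − 58786 = 35299016.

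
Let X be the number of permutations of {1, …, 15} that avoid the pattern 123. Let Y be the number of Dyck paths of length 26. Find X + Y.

Permutations of [n] avoiding any single length-3 pattern are counted by C_n; here n = 15. So X = C_15 = 9694845.
A Dyck path with 13 up-steps and 13 down-steps has semilength 13, so there are C_13 of them. So Y = C_13 = 742900.
X + Y = 9694845 + 742900 = 10437745.

10437745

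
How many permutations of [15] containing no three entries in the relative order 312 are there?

9694845

Permutations of [n] avoiding any single length-3 pattern are counted by C_n; here n = 15.
C_15 = 9694845.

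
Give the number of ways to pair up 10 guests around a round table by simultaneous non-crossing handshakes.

42

With 10 = 2·5 people, non-crossing handshake pairings are non-crossing perfect matchings on a circle, counted by C_5.
C_5 = C(10,5)/6 = 252/6 = 42.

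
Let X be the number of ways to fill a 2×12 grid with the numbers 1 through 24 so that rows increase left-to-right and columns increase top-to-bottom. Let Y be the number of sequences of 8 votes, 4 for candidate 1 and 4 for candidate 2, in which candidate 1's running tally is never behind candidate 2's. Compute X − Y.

207998

Standard Young tableaux of shape 2×n are counted by C_n; here n = 12. So X = C_12 = 208012.
Reading a vote for the leader as '(' and for the other as ')' turns such a sequence into a balanced string of 4 pairs, so the count is C_4. So Y = C_4 = 14.
X − Y = 208012 − 14 = 207998.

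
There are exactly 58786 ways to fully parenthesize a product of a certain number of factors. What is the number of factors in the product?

12

Parenthesizations of m factors are counted by C_{m−1}; 58786 = C_11.
So the index is 11, and the number of factors is 11 + 1 = 12.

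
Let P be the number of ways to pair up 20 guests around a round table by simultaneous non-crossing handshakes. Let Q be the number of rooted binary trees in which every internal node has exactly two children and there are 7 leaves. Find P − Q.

16664

Non-crossing handshake pairings of 2n people are counted by C_n; 20 people gives n = 10. So P = C_10 = 16796.
A full binary tree with L leaves has L−1 internal nodes and is counted by C_{L−1}; L = 7 gives C_6. So Q = C_6 = 132.
P − Q = 16796 − 132 = 16664.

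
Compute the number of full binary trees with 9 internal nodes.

The number of full binary trees on 9 internal nodes is the Catalan number C_9.
C_9 = C_8 · 2(2·8+1)/(8+2) = 1430 · 34/10 = 4862.

4862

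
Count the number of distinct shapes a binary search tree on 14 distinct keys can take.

Binary trees (left/right distinguished) on n nodes are counted by C_n; here n = 14.
C_14 = C_13 · 2(2·13+1)/(13+2) = 742900 · 54/15 = 2674440.

2674440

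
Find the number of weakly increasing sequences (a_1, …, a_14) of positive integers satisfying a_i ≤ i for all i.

Weakly increasing sequences with a_i ≤ i biject with Dyck paths of semilength 14, so there are C_14.
C_14 = 2674440.

2674440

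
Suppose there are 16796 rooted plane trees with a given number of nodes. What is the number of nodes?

11

Rooted ordered trees on m nodes are counted by C_{m−1}. Since C_10 = 16796, the index is 10.
So the index is 10, and the number of nodes is 10 + 1 = 11.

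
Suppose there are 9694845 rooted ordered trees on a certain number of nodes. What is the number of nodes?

Rooted ordered trees on m nodes are counted by C_{m−1}. The Catalan number equal to 9694845 is C_15.
So the index is 15, and the number of nodes is 15 + 1 = 16.

16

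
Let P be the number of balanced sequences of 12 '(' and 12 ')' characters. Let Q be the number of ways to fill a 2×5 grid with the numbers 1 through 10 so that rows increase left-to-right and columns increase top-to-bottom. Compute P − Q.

207970

With 12 pairs the number of balanced bracket strings is the Catalan number C_12. So P = C_12 = 208012.
Standard Young tableaux of shape 2×n are counted by C_n; here n = 5. So Q = C_5 = 42.
P − Q = 208012 − 42 = 207970.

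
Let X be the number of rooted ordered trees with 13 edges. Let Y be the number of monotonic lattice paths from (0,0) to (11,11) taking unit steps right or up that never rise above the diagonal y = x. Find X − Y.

A rooted plane tree with 13 edges has 14 nodes, and the count is C_13. So X = C_13 = 742900.
Monotone paths in an n×n grid that stay weakly below the diagonal are counted by C_n; here n = 11. So Y = C_11 = 58786.
X − Y = 742900 − 58786 = 684114.

684114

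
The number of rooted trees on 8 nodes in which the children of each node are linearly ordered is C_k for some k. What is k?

7

Rooted ordered (plane) trees on m nodes have m−1 edges and are counted by C_{m−1}; m = 8 gives C_7.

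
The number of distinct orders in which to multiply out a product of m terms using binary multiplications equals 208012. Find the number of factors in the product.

13

Parenthesizations of m factors are counted by C_{m−1}; 208012 = C_12.
So the index is 12, and the number of factors is 12 + 1 = 13.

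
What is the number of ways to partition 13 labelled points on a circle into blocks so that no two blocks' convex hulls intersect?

The non-crossing partitions of [13] form a lattice of size C_13.
C_13 = 742900.

742900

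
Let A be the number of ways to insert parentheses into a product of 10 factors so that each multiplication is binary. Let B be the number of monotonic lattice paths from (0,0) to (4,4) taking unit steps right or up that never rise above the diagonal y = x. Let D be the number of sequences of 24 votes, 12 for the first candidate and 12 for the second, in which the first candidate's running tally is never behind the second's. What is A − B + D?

212860

Ways to associate a product of 10 factors correspond to binary trees on 10 leaves, so the count is C_9. So A = C_9 = 4862.
Monotone paths in an n×n grid that stay weakly below the diagonal are counted by C_n; here n = 4. So B = C_4 = 14.
Ballot sequences with n votes each where one side never trails are Dyck words, counted by C_n; here n = 12. So D = C_12 = 208012.
A − B + D = 4862 − 14 + 208012 = 212860.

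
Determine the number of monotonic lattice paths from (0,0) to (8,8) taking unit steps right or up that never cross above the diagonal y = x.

Sub-diagonal monotone paths from (0,0) to (8,8) biject with Dyck paths of semilength 8, giving C_8.
C_8 = 1430.

1430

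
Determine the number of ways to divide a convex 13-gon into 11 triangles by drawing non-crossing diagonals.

58786

Triangulations of a convex m-gon are counted by C_{m−2}; with m = 13 this is C_11.
C_11 = C_10 · 2(2·10+1)/(10+2) = 16796 · 42/12 = 58786.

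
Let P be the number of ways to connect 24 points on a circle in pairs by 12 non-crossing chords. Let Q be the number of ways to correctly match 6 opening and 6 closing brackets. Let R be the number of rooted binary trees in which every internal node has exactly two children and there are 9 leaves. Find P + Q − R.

206714

Pairing 24 circle points by 12 non-crossing chords gives C_12 matchings. So P = C_12 = 208012.
Balanced strings of n pairs of brackets are counted by C_n; here n = 6. So Q = C_6 = 132.
A full binary tree with L leaves has L−1 internal nodes and is counted by C_{L−1}; L = 9 gives C_8. So R = C_8 = 1430.
P + Q − R = 208012 + 132 − 1430 = 206714.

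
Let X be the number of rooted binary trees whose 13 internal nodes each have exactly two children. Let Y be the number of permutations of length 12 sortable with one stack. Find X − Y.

534888

The number of full binary trees on 13 internal nodes is the Catalan number C_13. So X = C_13 = 742900.
Stack-sortable permutations are exactly the 231-avoiding ones, counted by C_n; here n = 12. So Y = C_12 = 208012.
X − Y = 742900 − 208012 = 534888.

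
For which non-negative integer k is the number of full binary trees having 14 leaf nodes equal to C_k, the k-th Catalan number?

13

Full binary trees with 14 leaves have 14−1 = 13 internal nodes, so there are C_13 of them.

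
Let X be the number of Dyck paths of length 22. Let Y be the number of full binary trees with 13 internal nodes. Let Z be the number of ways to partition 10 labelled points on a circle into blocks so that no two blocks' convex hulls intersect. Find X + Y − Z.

784890

A Dyck path with 11 up-steps and 11 down-steps has semilength 11, so there are C_11 of them. So X = C_11 = 58786.
The number of full binary trees on 13 internal nodes is the Catalan number C_13. So Y = C_13 = 742900.
The non-crossing partitions of [10] form a lattice of size C_10. So Z = C_10 = 16796.
X + Y − Z = 58786 + 742900 − 16796 = 784890.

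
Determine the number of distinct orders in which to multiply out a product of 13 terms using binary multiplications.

Ways to associate a product of 13 factors correspond to binary trees on 13 leaves, so the count is C_12.
C_12 = 208012.

208012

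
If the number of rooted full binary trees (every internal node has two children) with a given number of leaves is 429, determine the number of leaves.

8

Full binary trees with L leaves are counted by C_{L−1}, and C_7 = 429.
So the index is 7, and the number of leaves is 7 + 1 = 8.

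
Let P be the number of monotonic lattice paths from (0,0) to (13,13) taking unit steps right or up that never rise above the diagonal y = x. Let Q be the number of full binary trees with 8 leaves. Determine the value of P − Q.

742471

Sub-diagonal monotone paths from (0,0) to (13,13) biject with Dyck paths of semilength 13, giving C_13. So P = C_13 = 742900.
Full binary trees with 8 leaves have 8−1 = 7 internal nodes, so there are C_7 of them. So Q = C_7 = 429.
P − Q = 742900 − 429 = 742471.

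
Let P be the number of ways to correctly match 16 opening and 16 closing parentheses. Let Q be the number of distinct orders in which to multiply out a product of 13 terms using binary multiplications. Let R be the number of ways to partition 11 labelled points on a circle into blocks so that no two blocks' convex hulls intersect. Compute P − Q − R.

Balanced strings of n pairs of brackets are counted by C_n; here n = 16. So P = C_16 = 35357670.
Parenthesizations of m factors correspond to full binary trees with m leaves, counted by C_{m−1}; m = 13 gives C_12. So Q = C_12 = 208012.
The non-crossing partitions of [11] form a lattice of size C_11. So R = C_11 = 58786.
P − Q − R = 35357670 − 208012 − 58786 = 35090872.

35090872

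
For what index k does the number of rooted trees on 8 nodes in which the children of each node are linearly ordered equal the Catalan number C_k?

7

Rooted ordered (plane) trees on m nodes have m−1 edges and are counted by C_{m−1}; m = 8 gives C_7.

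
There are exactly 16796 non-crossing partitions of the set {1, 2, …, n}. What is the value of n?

Non-crossing partitions of [n] are counted by C_n. Since C_10 = 16796, the index is 10.

10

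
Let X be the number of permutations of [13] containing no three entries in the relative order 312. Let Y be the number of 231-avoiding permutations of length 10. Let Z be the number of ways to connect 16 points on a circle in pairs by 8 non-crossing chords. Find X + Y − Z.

Permutations of [n] avoiding any single length-3 pattern are counted by C_n; here n = 13. So X = C_13 = 742900.
For any fixed pattern of length 3, the pattern-avoiding permutations of [10] number C_10. So Y = C_10 = 16796.
Non-crossing perfect matchings of 2n points on a circle are counted by C_n; with 16 points, n = 8. So Z = C_8 = 1430.
X + Y − Z = 742900 + 16796 − 1430 = 758266.

758266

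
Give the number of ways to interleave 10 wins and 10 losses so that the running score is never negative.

16796

Reading a vote for the leader as '(' and for the other as ')' turns such a sequence into a balanced string of 10 pairs, so the count is C_10.
C_10 = 16796.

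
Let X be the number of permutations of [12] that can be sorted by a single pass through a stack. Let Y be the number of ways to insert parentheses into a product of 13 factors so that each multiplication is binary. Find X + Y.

By Knuth's characterisation, the stack-sortable permutations of length 12 are the 231-avoiders, numbering C_12. So X = C_12 = 208012.
Ways to associate a product of 13 factors correspond to binary trees on 13 leaves, so the count is C_12. So Y = C_12 = 208012.
X + Y = 208012 + 208012 = 416024.

416024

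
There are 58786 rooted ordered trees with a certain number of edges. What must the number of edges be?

Rooted ordered trees with n edges are counted by C_n, and C_11 = 58786.

11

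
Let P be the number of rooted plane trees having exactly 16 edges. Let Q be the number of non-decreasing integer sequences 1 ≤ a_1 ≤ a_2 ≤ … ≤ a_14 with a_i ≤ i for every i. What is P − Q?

32683230

Rooted ordered trees with n edges are counted by C_n; here n = 16. So P = C_16 = 35357670.
Such sub-staircase sequences of length n are counted by C_n; here n = 14. So Q = C_14 = 2674440.
P − Q = 35357670 − 2674440 = 32683230.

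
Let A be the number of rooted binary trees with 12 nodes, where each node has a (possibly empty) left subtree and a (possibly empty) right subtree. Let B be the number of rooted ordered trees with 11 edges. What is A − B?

There are C_n binary search tree shapes on n keys; with n = 12 that is C_12. So A = C_12 = 208012.
A rooted plane tree with 11 edges has 12 nodes, and the count is C_11. So B = C_11 = 58786.
A − B = 208012 − 58786 = 149226.

149226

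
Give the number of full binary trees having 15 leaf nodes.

2674440

A full binary tree with L leaves has L−1 internal nodes and is counted by C_{L−1}; L = 15 gives C_14.
C_14 = C(28,14)/15 = 40116600/15 = 2674440.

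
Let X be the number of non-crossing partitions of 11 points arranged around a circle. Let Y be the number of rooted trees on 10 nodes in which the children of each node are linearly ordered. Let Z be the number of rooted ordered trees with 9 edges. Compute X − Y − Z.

49062

Non-crossing partitions of an n-element set are counted by C_n; here n = 11. So X = C_11 = 58786.
Rooted ordered (plane) trees on m nodes have m−1 edges and are counted by C_{m−1}; m = 10 gives C_9. So Y = C_9 = 4862.
Rooted ordered trees with n edges are counted by C_n; here n = 9. So Z = C_9 = 4862.
X − Y − Z = 58786 − 4862 − 4862 = 49062.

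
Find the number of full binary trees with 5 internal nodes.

42

Full binary trees with n internal nodes are counted by C_n; here n = 5.
C_5 = 42.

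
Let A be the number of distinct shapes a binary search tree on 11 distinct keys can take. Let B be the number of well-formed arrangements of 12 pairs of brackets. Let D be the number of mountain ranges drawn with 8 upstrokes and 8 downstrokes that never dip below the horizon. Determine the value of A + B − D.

Binary trees (left/right distinguished) on n nodes are counted by C_n; here n = 11. So A = C_11 = 58786.
A balanced arrangement of 12 bracket pairs is a Dyck word of semilength 12, so the count is C_12. So B = C_12 = 208012.
A Dyck path with 8 up-steps and 8 down-steps has semilength 8, so there are C_8 of them. So D = C_8 = 1430.
A + B − D = 58786 + 208012 − 1430 = 265368.

265368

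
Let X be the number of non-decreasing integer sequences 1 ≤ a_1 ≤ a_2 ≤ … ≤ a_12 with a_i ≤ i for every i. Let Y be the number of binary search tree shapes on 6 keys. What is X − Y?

Weakly increasing sequences with a_i ≤ i biject with Dyck paths of semilength 12, so there are C_12. So X = C_12 = 208012.
Binary trees (left/right distinguished) on n nodes are counted by C_n; here n = 6. So Y = C_6 = 132.
X − Y = 208012 − 132 = 207880.

207880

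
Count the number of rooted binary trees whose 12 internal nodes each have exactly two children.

The number of full binary trees on 12 internal nodes is the Catalan number C_12.
C_12 = 208012.

208012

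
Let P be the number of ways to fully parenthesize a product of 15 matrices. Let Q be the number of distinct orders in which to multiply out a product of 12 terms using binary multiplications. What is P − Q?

2615654

Bracketing 15 factors into binary products is counted by C_{15−1} = C_14. So P = C_14 = 2674440.
Ways to associate a product of 12 factors correspond to binary trees on 12 leaves, so the count is C_11. So Q = C_11 = 58786.
P − Q = 2674440 − 58786 = 2615654.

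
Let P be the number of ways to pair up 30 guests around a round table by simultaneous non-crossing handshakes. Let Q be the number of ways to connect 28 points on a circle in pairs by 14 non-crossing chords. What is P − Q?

7020405

With 30 = 2·15 people, non-crossing handshake pairings are non-crossing perfect matchings on a circle, counted by C_15. So P = C_15 = 9694845.
Non-crossing perfect matchings of 2n points on a circle are counted by C_n; with 28 points, n = 14. So Q = C_14 = 2674440.
P − Q = 9694845 − 2674440 = 7020405.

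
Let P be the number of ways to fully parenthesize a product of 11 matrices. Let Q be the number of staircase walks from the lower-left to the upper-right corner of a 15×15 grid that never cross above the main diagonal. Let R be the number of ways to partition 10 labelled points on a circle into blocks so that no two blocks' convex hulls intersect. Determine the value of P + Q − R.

Parenthesizations of m factors correspond to full binary trees with m leaves, counted by C_{m−1}; m = 11 gives C_10. So P = C_10 = 16796.
Monotone paths in an n×n grid that stay weakly below the diagonal are counted by C_n; here n = 15. So Q = C_15 = 9694845.
The non-crossing partitions of [10] form a lattice of size C_10. So R = C_10 = 16796.
P + Q − R = 16796 + 9694845 − 16796 = 9694845.

9694845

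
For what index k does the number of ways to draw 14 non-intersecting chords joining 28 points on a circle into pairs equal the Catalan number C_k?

Non-crossing perfect matchings of 2n points on a circle are counted by C_n; with 28 points, n = 14.

14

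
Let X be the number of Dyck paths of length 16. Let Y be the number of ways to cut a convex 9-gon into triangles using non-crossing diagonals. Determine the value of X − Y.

1001

Paths of 8 up- and 8 down-steps that never dip below the axis are Dyck paths; their count is C_8. So X = C_8 = 1430.
Triangulations of a convex m-gon are counted by C_{m−2}; with m = 9 this is C_7. So Y = C_7 = 429.
X − Y = 1430 − 429 = 1001.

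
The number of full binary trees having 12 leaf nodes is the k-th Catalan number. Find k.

Full binary trees with 12 leaves have 12−1 = 11 internal nodes, so there are C_11 of them.

11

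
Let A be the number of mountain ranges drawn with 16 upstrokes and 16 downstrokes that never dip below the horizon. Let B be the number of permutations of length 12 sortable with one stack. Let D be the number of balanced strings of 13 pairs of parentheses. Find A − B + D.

35892558

Dyck paths of semilength n (length 2n) are counted by C_n; here n = 16. So A = C_16 = 35357670.
By Knuth's characterisation, the stack-sortable permutations of length 12 are the 231-avoiders, numbering C_12. So B = C_12 = 208012.
With 13 pairs the number of balanced bracket strings is the Catalan number C_13. So D = C_13 = 742900.
A − B + D = 35357670 − 208012 + 742900 = 35892558.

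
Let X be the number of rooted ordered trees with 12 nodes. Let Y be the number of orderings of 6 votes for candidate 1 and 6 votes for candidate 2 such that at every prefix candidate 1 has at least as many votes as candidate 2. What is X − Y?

Rooted ordered (plane) trees on m nodes have m−1 edges and are counted by C_{m−1}; m = 12 gives C_11. So X = C_11 = 58786.
Reading a vote for the leader as '(' and for the other as ')' turns such a sequence into a balanced string of 6 pairs, so the count is C_6. So Y = C_6 = 132.
X − Y = 58786 − 132 = 58654.

58654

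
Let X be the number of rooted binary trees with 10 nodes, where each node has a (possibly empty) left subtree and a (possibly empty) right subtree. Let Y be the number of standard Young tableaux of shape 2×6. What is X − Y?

Rooted binary trees with 10 nodes (each child slot possibly empty) number C_10. So X = C_10 = 16796.
By the hook-length formula (or a Dyck-path bijection), SYT of shape 2×6 number C_6. So Y = C_6 = 132.
X − Y = 16796 − 132 = 16664.

16664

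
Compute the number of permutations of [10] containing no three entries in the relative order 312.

For any fixed pattern of length 3, the pattern-avoiding permutations of [10] number C_10.
C_10 = 16796.

16796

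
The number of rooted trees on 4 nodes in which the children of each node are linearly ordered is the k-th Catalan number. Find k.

Rooted ordered (plane) trees on m nodes have m−1 edges and are counted by C_{m−1}; m = 4 gives C_3.

3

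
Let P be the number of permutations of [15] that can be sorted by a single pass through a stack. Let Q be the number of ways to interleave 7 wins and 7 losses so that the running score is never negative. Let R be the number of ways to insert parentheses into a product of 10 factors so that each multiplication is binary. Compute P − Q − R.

9689554

By Knuth's characterisation, the stack-sortable permutations of length 15 are the 231-avoiders, numbering C_15. So P = C_15 = 9694845.
Reading a vote for the leader as '(' and for the other as ')' turns such a sequence into a balanced string of 7 pairs, so the count is C_7. So Q = C_7 = 429.
Ways to associate a product of 10 factors correspond to binary trees on 10 leaves, so the count is C_9. So R = C_9 = 4862.
P − Q − R = 9694845 − 429 − 4862 = 9689554.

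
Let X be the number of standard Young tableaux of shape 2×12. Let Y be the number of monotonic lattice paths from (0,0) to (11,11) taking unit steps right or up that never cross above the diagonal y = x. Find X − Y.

149226

Standard Young tableaux of shape 2×n are counted by C_n; here n = 12. So X = C_12 = 208012.
Sub-diagonal monotone paths from (0,0) to (11,11) biject with Dyck paths of semilength 11, giving C_11. So Y = C_11 = 58786.
X − Y = 208012 − 58786 = 149226.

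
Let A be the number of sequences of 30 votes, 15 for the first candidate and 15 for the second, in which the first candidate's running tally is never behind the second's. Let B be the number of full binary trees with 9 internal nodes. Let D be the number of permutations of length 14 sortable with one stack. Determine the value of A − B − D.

Ballot sequences with n votes each where one side never trails are Dyck words, counted by C_n; here n = 15. So A = C_15 = 9694845.
Full binary trees with n internal nodes are counted by C_n; here n = 9. So B = C_9 = 4862.
Stack-sortable permutations are exactly the 231-avoiding ones, counted by C_n; here n = 14. So D = C_14 = 2674440.
A − B − D = 9694845 − 4862 − 2674440 = 7015543.

7015543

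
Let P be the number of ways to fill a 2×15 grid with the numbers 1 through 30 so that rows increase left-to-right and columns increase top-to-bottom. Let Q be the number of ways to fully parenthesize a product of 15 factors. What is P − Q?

7020405

Standard Young tableaux of shape 2×n are counted by C_n; here n = 15. So P = C_15 = 9694845.
Bracketing 15 factors into binary products is counted by C_{15−1} = C_14. So Q = C_14 = 2674440.
P − Q = 9694845 − 2674440 = 7020405.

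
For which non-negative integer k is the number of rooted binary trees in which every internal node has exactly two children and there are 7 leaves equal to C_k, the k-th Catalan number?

6

Full binary trees with 7 leaves have 7−1 = 6 internal nodes, so there are C_6 of them.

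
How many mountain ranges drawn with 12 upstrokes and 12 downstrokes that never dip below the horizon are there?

208012

Paths of 12 up- and 12 down-steps that never dip below the axis are Dyck paths; their count is C_12.
C_12 = C(24,12)/13 = 2704156/13 = 208012.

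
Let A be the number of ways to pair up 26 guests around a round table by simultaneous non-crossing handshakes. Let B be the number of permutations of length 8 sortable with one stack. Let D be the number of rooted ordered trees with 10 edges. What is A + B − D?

727534

With 26 = 2·13 people, non-crossing handshake pairings are non-crossing perfect matchings on a circle, counted by C_13. So A = C_13 = 742900.
Stack-sortable permutations are exactly the 231-avoiding ones, counted by C_n; here n = 8. So B = C_8 = 1430.
A rooted plane tree with 10 edges has 11 nodes, and the count is C_10. So D = C_10 = 16796.
A + B − D = 742900 + 1430 − 16796 = 727534.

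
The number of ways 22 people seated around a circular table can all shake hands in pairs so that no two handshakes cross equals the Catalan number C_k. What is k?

11

With 22 = 2·11 people, non-crossing handshake pairings are non-crossing perfect matchings on a circle, counted by C_11.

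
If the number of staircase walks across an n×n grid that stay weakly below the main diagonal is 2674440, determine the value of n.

Such diagonal-avoiding paths in an n×n grid are counted by C_n, and C_14 = 2674440.

14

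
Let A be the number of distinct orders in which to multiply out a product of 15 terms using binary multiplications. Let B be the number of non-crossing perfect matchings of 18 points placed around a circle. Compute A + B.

2679302

Bracketing 15 factors into binary products is counted by C_{15−1} = C_14. So A = C_14 = 2674440.
Pairing 18 circle points by 9 non-crossing chords gives C_9 matchings. So B = C_9 = 4862.
A + B = 2674440 + 4862 = 2679302.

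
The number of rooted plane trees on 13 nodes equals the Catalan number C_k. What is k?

12

A rooted plane tree on 13 nodes has 12 edges, and such trees are counted by C_12.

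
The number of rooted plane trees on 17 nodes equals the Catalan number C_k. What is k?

16

Rooted ordered (plane) trees on m nodes have m−1 edges and are counted by C_{m−1}; m = 17 gives C_16.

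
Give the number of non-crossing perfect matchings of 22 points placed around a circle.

Pairing 22 circle points by 11 non-crossing chords gives C_11 matchings.
C_11 = C_10 · 2(2·10+1)/(10+2) = 16796 · 42/12 = 58786.

58786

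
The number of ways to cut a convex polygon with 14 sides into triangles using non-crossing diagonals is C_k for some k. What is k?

The number of triangulations of a 14-gon is the Catalan number C_12 (index = sides − 2).

12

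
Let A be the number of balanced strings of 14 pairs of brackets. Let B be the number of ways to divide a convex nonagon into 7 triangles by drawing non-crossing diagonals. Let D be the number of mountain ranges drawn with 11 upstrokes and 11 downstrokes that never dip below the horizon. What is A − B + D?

Balanced strings of n pairs of brackets are counted by C_n; here n = 14. So A = C_14 = 2674440.
Triangulations of a convex m-gon are counted by C_{m−2}; with m = 9 this is C_7. So B = C_7 = 429.
Dyck paths of semilength n (length 2n) are counted by C_n; here n = 11. So D = C_11 = 58786.
A − B + D = 2674440 − 429 + 58786 = 2732797.

2732797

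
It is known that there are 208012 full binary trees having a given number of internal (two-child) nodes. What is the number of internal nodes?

12

Full binary trees with n internal nodes are counted by C_n, and C_12 = 208012.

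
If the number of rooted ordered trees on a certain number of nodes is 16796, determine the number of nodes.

11

Rooted ordered trees on m nodes are counted by C_{m−1}. Since C_10 = 16796, the index is 10.
So the index is 10, and the number of nodes is 10 + 1 = 11.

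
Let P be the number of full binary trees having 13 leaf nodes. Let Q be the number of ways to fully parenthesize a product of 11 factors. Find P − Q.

Full binary trees with 13 leaves have 13−1 = 12 internal nodes, so there are C_12 of them. So P = C_12 = 208012.
Ways to associate a product of 11 factors correspond to binary trees on 11 leaves, so the count is C_10. So Q = C_10 = 16796.
P − Q = 208012 − 16796 = 191216.

191216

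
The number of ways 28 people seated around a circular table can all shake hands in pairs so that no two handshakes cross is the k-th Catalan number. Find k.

14

Non-crossing handshake pairings of 2n people are counted by C_n; 28 people gives n = 14.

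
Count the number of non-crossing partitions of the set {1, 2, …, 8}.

Non-crossing partitions of an n-element set are counted by C_n; here n = 8.
C_8 = C(16,8)/9 = 12870/9 = 1430.

1430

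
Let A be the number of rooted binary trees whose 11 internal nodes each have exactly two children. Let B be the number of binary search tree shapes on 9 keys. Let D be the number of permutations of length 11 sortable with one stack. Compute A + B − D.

The number of full binary trees on 11 internal nodes is the Catalan number C_11. So A = C_11 = 58786.
Rooted binary trees with 9 nodes (each child slot possibly empty) number C_9. So B = C_9 = 4862.
By Knuth's characterisation, the stack-sortable permutations of length 11 are the 231-avoiders, numbering C_11. So D = C_11 = 58786.
A + B − D = 58786 + 4862 − 58786 = 4862.

4862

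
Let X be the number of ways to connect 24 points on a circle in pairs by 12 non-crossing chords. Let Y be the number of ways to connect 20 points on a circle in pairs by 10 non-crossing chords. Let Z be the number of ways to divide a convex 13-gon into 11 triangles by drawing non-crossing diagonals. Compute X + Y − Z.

Pairing 24 circle points by 12 non-crossing chords gives C_12 matchings. So X = C_12 = 208012.
Non-crossing perfect matchings of 2n points on a circle are counted by C_n; with 20 points, n = 10. So Y = C_10 = 16796.
A convex 13-gon is triangulated into 11 triangles, and the number of such triangulations is the Catalan number C_{13−2} = C_11. So Z = C_11 = 58786.
X + Y − Z = 208012 + 16796 − 58786 = 166022.

166022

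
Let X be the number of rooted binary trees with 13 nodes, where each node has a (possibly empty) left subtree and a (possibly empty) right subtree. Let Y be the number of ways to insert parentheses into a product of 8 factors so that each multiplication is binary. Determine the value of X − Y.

Binary trees (left/right distinguished) on n nodes are counted by C_n; here n = 13. So X = C_13 = 742900.
Bracketing 8 factors into binary products is counted by C_{8−1} = C_7. So Y = C_7 = 429.
X − Y = 742900 − 429 = 742471.

742471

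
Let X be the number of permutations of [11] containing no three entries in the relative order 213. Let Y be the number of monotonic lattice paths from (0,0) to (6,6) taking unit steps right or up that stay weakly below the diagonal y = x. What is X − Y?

58654

Permutations of [n] avoiding any single length-3 pattern are counted by C_n; here n = 11. So X = C_11 = 58786.
Monotone paths in an n×n grid that stay weakly below the diagonal are counted by C_n; here n = 6. So Y = C_6 = 132.
X − Y = 58786 − 132 = 58654.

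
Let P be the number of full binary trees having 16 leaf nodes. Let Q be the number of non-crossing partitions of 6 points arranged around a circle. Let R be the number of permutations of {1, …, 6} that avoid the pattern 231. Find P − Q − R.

9694581

A full binary tree with L leaves has L−1 internal nodes and is counted by C_{L−1}; L = 16 gives C_15. So P = C_15 = 9694845.
Non-crossing partitions of an n-element set are counted by C_n; here n = 6. So Q = C_6 = 132.
Permutations of [n] avoiding any single length-3 pattern are counted by C_n; here n = 6. So R = C_6 = 132.
P − Q − R = 9694845 − 132 − 132 = 9694581.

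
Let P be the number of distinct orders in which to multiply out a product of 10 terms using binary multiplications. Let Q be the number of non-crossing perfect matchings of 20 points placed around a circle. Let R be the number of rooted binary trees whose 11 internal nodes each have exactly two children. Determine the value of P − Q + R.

Ways to associate a product of 10 factors correspond to binary trees on 10 leaves, so the count is C_9. So P = C_9 = 4862.
Non-crossing perfect matchings of 2n points on a circle are counted by C_n; with 20 points, n = 10. So Q = C_10 = 16796.
The number of full binary trees on 11 internal nodes is the Catalan number C_11. So R = C_11 = 58786.
P − Q + R = 4862 − 16796 + 58786 = 46852.

46852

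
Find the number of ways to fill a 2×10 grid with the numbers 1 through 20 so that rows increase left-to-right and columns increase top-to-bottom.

16796

Standard Young tableaux of shape 2×n are counted by C_n; here n = 10.
C_10 = C(20,10)/11 = 184756/11 = 16796.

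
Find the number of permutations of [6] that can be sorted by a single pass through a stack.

132

By Knuth's characterisation, the stack-sortable permutations of length 6 are the 231-avoiders, numbering C_6.
C_6 = C_5 · 2(2·5+1)/(5+2) = 42 · 22/7 = 132.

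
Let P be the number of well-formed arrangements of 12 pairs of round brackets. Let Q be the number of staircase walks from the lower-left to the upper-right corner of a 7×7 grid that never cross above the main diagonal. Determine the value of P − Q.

A balanced arrangement of 12 bracket pairs is a Dyck word of semilength 12, so the count is C_12. So P = C_12 = 208012.
Sub-diagonal monotone paths from (0,0) to (7,7) biject with Dyck paths of semilength 7, giving C_7. So Q = C_7 = 429.
P − Q = 208012 − 429 = 207583.

207583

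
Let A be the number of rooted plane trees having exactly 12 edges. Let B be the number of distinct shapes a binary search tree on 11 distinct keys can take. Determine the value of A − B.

149226

Rooted ordered trees with n edges are counted by C_n; here n = 12. So A = C_12 = 208012.
There are C_n binary search tree shapes on n keys; with n = 11 that is C_11. So B = C_11 = 58786.
A − B = 208012 − 58786 = 149226.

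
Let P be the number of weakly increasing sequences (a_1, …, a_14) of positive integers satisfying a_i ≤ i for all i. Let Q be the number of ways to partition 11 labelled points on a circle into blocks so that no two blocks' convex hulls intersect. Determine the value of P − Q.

Such sub-staircase sequences of length n are counted by C_n; here n = 14. So P = C_14 = 2674440.
Non-crossing partitions of an n-element set are counted by C_n; here n = 11. So Q = C_11 = 58786.
P − Q = 2674440 − 58786 = 2615654.

2615654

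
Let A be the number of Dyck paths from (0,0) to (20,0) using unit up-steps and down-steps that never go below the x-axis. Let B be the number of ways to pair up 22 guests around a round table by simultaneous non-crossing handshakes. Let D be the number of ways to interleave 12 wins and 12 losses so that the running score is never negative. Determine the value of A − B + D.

166022

A Dyck path with 10 up-steps and 10 down-steps has semilength 10, so there are C_10 of them. So A = C_10 = 16796.
With 22 = 2·11 people, non-crossing handshake pairings are non-crossing perfect matchings on a circle, counted by C_11. So B = C_11 = 58786.
Ballot sequences with n votes each where one side never trails are Dyck words, counted by C_n; here n = 12. So D = C_12 = 208012.
A − B + D = 16796 − 58786 + 208012 = 166022.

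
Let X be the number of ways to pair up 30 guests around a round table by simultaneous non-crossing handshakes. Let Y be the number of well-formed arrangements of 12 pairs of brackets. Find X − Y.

Non-crossing handshake pairings of 2n people are counted by C_n; 30 people gives n = 15. So X = C_15 = 9694845.
Balanced strings of n pairs of brackets are counted by C_n; here n = 12. So Y = C_12 = 208012.
X − Y = 9694845 − 208012 = 9486833.

9486833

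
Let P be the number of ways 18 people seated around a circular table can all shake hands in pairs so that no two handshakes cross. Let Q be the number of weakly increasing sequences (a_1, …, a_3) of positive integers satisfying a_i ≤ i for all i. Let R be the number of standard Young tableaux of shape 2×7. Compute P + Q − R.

Non-crossing handshake pairings of 2n people are counted by C_n; 18 people gives n = 9. So P = C_9 = 4862.
Such sub-staircase sequences of length n are counted by C_n; here n = 3. So Q = C_3 = 5.
Standard Young tableaux of shape 2×n are counted by C_n; here n = 7. So R = C_7 = 429.
P + Q − R = 4862 + 5 − 429 = 4438.

4438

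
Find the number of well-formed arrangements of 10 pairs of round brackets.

A balanced arrangement of 10 bracket pairs is a Dyck word of semilength 10, so the count is C_10.
C_10 = 16796.

16796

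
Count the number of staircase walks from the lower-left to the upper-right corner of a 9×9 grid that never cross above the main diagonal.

4862

Monotone paths in an n×n grid that stay weakly below the diagonal are counted by C_n; here n = 9.
C_9 = C(18,9)/10 = 48620/10 = 4862.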